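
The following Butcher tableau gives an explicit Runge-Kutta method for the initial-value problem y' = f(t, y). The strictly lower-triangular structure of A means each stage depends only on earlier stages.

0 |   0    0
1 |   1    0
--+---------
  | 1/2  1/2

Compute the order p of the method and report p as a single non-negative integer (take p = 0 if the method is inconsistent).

b = (1/2, 1/2)
c = (0, 1)
Σ b_i: 1/2·1 + 1/2·1 = 1 ✓
b·c: 1/2·1 = 1/2 ✓; 2 stages ⇒ order 2.

2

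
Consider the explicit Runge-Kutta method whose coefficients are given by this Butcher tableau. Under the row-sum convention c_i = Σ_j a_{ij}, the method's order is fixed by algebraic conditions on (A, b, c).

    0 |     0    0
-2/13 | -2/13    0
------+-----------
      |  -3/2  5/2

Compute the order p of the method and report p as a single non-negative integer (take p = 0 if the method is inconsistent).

1

b = (-3/2, 5/2)
c = (0, -2/13)
Σ b_i: (-3/2)·1 + 5/2·1 = 1 ✓
b·c: 5/2·(-2/13) = -5/13 ≠ 1/2 ⇒ order 1.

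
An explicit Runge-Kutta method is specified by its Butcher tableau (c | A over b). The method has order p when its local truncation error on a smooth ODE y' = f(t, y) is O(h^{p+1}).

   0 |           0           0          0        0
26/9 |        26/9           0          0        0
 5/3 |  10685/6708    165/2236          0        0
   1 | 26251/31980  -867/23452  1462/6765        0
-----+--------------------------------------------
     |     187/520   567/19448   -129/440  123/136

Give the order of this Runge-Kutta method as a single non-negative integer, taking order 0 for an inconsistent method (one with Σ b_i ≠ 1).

4

b = (187/520, 567/19448, -129/440, 123/136)
c = (0, 26/9, 5/3, 1)
Ac = (0, 0, 55/258, 187/738)
Σ b_i: 187/520·1 + 567/19448·1 + (-129/440)·1 + 123/136·1 = 1 ✓
b·c: 567/19448·26/9 + (-129/440)·5/3 + 123/136·1 = 1/2 ✓
b·c²: 567/19448·676/81 + (-129/440)·25/9 + 123/136·1 = 1/3 ✓
b·Ac: (-129/440)·55/258 + 123/136·187/738 = 1/6 ✓
b·c³: 567/19448·17576/729 + (-129/440)·125/27 + 123/136·1 = 1/4 ✓
b·(c∘Ac): (-129/440)·275/774 + 123/136·187/738 = 1/8 ✓
b·Ac²: (-129/440)·715/1161 + 123/136·323/1107 = 1/12 ✓
b·A²c: 123/136·17/369 = 1/24 ✓; 4 stages ⇒ order 4.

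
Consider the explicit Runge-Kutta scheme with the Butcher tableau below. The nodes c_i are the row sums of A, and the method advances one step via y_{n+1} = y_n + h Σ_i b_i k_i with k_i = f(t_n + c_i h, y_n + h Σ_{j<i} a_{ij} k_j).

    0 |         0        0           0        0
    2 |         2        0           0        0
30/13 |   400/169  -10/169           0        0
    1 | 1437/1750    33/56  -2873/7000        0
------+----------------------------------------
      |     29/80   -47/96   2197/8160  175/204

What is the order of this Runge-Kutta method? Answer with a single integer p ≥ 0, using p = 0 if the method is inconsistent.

b = (29/80, -47/96, 2197/8160, 175/204)
c = (0, 2, 30/13, 1)
Ac = (0, 0, -20/169, 81/350)
Σ b_i: 29/80·1 + (-47/96)·1 + 2197/8160·1 + 175/204·1 = 1 ✓
b·c: (-47/96)·2 + 2197/8160·30/13 + 175/204·1 = 1/2 ✓
b·c²: (-47/96)·4 + 2197/8160·900/169 + 175/204·1 = 1/3 ✓
b·Ac: 2197/8160·(-20/169) + 175/204·81/350 = 1/6 ✓
b·c³: (-47/96)·8 + 2197/8160·27000/2197 + 175/204·1 = 1/4 ✓
b·(c∘Ac): 2197/8160·(-600/2197) + 175/204·81/350 = 1/8 ✓
b·Ac²: 2197/8160·(-40/169) + 175/204·6/35 = 1/12 ✓
b·A²c: 175/204·17/350 = 1/24 ✓; 4 stages ⇒ order 4.

4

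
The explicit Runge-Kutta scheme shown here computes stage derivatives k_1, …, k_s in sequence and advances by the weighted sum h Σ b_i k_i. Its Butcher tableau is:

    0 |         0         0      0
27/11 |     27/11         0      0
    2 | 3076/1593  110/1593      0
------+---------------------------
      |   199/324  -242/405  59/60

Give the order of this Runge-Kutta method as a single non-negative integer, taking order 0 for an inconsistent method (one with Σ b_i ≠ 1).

3

b = (199/324, -242/405, 59/60)
c = (0, 27/11, 2)
Ac = (0, 0, 10/59)
Σ b_i: 199/324·1 + (-242/405)·1 + 59/60·1 = 1 ✓
b·c: (-242/405)·27/11 + 59/60·2 = 1/2 ✓
b·c²: (-242/405)·729/121 + 59/60·4 = 1/3 ✓
b·Ac: 59/60·10/59 = 1/6 ✓; 3 stages ⇒ order 3.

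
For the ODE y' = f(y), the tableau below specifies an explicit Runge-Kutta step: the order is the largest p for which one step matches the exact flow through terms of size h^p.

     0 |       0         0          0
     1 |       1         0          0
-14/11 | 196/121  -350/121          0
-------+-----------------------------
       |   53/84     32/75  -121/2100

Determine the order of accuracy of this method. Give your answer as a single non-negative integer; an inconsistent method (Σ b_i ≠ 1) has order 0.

3

b = (53/84, 32/75, -121/2100)
c = (0, 1, -14/11)
Ac = (0, 0, -350/121)
Σ b_i: 53/84·1 + 32/75·1 + (-121/2100)·1 = 1 ✓
b·c: 32/75·1 + (-121/2100)·(-14/11) = 1/2 ✓
b·c²: 32/75·1 + (-121/2100)·196/121 = 1/3 ✓
b·Ac: (-121/2100)·(-350/121) = 1/6 ✓; 3 stages ⇒ order 3.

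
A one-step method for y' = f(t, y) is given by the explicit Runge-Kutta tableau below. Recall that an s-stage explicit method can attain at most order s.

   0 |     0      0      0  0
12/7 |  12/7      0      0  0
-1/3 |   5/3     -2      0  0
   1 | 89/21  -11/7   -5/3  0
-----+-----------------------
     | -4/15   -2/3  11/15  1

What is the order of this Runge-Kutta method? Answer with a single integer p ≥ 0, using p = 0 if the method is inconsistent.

b = (-4/15, -2/3, 11/15, 1)
c = (0, 12/7, -1/3, 1)
Ac = (0, 0, -24/7, -943/441)
Σ b_i: (-4/15)·1 + (-2/3)·1 + 11/15·1 + 1·1 = 4/5 ≠ 1 ⇒ order 0.

0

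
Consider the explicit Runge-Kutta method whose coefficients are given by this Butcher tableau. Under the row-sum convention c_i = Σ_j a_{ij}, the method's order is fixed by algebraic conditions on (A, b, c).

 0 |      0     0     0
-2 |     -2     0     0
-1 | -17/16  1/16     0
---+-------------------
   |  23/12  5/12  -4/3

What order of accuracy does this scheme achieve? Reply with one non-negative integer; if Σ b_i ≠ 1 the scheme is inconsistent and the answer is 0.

b = (23/12, 5/12, -4/3)
c = (0, -2, -1)
Ac = (0, 0, -1/8)
Σ b_i: 23/12·1 + 5/12·1 + (-4/3)·1 = 1 ✓
b·c: 5/12·(-2) + (-4/3)·(-1) = 1/2 ✓
b·c²: 5/12·4 + (-4/3)·1 = 1/3 ✓
b·Ac: (-4/3)·(-1/8) = 1/6 ✓; 3 stages ⇒ order 3.

3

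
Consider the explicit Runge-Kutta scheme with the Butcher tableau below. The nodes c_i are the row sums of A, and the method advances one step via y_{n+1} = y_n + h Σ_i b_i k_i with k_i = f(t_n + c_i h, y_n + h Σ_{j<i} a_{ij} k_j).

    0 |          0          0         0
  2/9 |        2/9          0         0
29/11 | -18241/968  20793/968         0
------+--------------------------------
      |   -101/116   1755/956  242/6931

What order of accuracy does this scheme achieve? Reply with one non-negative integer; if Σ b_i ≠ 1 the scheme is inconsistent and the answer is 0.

3

b = (-101/116, 1755/956, 242/6931)
c = (0, 2/9, 29/11)
Ac = (0, 0, 6931/1452)
Σ b_i: (-101/116)·1 + 1755/956·1 + 242/6931·1 = 1 ✓
b·c: 1755/956·2/9 + 242/6931·29/11 = 1/2 ✓
b·c²: 1755/956·4/81 + 242/6931·841/121 = 1/3 ✓
b·Ac: 242/6931·6931/1452 = 1/6 ✓; 3 stages ⇒ order 3.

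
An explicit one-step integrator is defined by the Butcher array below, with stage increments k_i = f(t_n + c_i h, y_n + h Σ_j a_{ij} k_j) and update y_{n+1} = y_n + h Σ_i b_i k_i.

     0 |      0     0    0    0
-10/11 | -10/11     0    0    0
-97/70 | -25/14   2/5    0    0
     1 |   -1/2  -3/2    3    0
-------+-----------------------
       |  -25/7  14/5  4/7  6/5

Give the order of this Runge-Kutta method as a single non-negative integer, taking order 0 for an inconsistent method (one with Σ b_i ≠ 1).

1

b = (-25/7, 14/5, 4/7, 6/5)
c = (0, -10/11, -97/70, 1)
Ac = (0, 0, -4/11, -2151/770)
Σ b_i: (-25/7)·1 + 14/5·1 + 4/7·1 + 6/5·1 = 1 ✓
b·c: 14/5·(-10/11) + 4/7·(-97/70) + 6/5·1 = -1152/539 ≠ 1/2 ⇒ order 1.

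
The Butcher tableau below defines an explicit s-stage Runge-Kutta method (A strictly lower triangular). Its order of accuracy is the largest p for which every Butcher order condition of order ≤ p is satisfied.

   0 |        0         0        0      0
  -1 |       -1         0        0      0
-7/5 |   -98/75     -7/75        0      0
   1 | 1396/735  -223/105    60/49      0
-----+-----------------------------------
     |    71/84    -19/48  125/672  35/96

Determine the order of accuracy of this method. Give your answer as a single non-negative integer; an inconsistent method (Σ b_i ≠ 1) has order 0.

4

b = (71/84, -19/48, 125/672, 35/96)
c = (0, -1, -7/5, 1)
Ac = (0, 0, 7/75, 43/105)
Σ b_i: 71/84·1 + (-19/48)·1 + 125/672·1 + 35/96·1 = 1 ✓
b·c: (-19/48)·(-1) + 125/672·(-7/5) + 35/96·1 = 1/2 ✓
b·c²: (-19/48)·1 + 125/672·49/25 + 35/96·1 = 1/3 ✓
b·Ac: 125/672·7/75 + 35/96·43/105 = 1/6 ✓
b·c³: (-19/48)·(-1) + 125/672·(-343/125) + 35/96·1 = 1/4 ✓
b·(c∘Ac): 125/672·(-49/375) + 35/96·43/105 = 1/8 ✓
b·Ac²: 125/672·(-7/75) + 35/96·29/105 = 1/12 ✓
b·A²c: 35/96·4/35 = 1/24 ✓; 4 stages ⇒ order 4.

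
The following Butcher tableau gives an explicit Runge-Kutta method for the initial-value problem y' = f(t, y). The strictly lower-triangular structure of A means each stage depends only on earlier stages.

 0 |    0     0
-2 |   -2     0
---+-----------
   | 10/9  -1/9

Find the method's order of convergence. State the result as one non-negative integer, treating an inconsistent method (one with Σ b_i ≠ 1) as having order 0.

b = (10/9, -1/9)
c = (0, -2)
Σ b_i: 10/9·1 + (-1/9)·1 = 1 ✓
b·c: (-1/9)·(-2) = 2/9 ≠ 1/2 ⇒ order 1.

1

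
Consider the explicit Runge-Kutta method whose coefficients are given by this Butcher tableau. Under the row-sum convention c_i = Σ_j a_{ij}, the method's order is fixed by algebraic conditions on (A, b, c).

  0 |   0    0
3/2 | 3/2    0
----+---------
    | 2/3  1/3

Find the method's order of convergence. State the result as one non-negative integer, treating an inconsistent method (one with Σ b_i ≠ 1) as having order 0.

b = (2/3, 1/3)
c = (0, 3/2)
Σ b_i: 2/3·1 + 1/3·1 = 1 ✓
b·c: 1/3·3/2 = 1/2 ✓; 2 stages ⇒ order 2.

2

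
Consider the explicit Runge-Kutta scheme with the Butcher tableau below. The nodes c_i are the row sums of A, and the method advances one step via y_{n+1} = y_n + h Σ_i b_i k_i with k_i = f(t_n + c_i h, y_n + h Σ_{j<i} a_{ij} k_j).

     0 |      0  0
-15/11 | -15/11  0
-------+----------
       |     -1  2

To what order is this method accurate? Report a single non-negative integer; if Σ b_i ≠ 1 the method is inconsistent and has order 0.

b = (-1, 2)
c = (0, -15/11)
Σ b_i: (-1)·1 + 2·1 = 1 ✓
b·c: 2·(-15/11) = -30/11 ≠ 1/2 ⇒ order 1.

1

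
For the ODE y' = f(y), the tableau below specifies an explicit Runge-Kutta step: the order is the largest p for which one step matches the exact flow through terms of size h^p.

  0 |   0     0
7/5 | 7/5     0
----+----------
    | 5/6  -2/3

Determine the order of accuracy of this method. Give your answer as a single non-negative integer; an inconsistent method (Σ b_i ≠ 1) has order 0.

0

b = (5/6, -2/3)
c = (0, 7/5)
Σ b_i: 5/6·1 + (-2/3)·1 = 1/6 ≠ 1 ⇒ order 0.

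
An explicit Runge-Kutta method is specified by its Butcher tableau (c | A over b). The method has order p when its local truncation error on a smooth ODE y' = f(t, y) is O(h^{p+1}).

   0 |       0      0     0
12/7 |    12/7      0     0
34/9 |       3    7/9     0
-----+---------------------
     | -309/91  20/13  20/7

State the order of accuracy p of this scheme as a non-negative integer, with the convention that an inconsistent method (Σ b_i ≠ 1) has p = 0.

b = (-309/91, 20/13, 20/7)
c = (0, 12/7, 34/9)
Ac = (0, 0, 4/3)
Σ b_i: (-309/91)·1 + 20/13·1 + 20/7·1 = 1 ✓
b·c: 20/13·12/7 + 20/7·34/9 = 11000/819 ≠ 1/2 ⇒ order 1.

1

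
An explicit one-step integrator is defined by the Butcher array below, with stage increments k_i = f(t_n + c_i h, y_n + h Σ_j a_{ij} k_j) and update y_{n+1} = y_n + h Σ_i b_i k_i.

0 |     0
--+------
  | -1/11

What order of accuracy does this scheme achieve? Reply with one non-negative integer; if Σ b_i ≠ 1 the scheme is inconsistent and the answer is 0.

0

b = (-1/11)
c = (0)
Σ b_i: (-1/11)·1 = -1/11 ≠ 1 ⇒ order 0.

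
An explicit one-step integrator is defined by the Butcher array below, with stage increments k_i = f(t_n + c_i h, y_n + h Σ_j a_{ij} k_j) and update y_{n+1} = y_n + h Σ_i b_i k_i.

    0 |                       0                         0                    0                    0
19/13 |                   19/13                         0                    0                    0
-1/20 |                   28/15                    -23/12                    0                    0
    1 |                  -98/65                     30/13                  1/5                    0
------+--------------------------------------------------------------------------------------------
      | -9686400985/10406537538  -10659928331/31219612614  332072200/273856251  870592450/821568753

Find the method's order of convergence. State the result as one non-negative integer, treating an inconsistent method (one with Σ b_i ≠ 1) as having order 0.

3

b = (-9686400985/10406537538, -10659928331/31219612614, 332072200/273856251, 870592450/821568753)
c = (0, 19/13, -1/20, 1)
Ac = (0, 0, -437/156, 56831/16900)
Σ b_i: (-9686400985/10406537538)·1 + (-10659928331/31219612614)·1 + 332072200/273856251·1 + 870592450/821568753·1 = 1 ✓
b·c: (-10659928331/31219612614)·19/13 + 332072200/273856251·(-1/20) + 870592450/821568753·1 = 1/2 ✓
b·c²: (-10659928331/31219612614)·361/169 + 332072200/273856251·1/400 + 870592450/821568753·1 = 1/3 ✓
b·Ac: 332072200/273856251·(-437/156) + 870592450/821568753·56831/16900 = 1/6 ✓
b·c³: (-10659928331/31219612614)·6859/2197 + 332072200/273856251·(-1/8000) + 870592450/821568753·1 = -923000953/142405250520 ≠ 1/4 ⇒ order 3.
b·(c∘Ac): 332072200/273856251·437/3120 + 870592450/821568753·56831/16900 = 4430321986/1186710421 ≠ 1/8
b·Ac²: 332072200/273856251·(-8303/2028) + 870592450/821568753·21662197/4394000 = 12323136893/47468416840 ≠ 1/12
b·A²c: 870592450/821568753·(-437/780) = -2926530005/4929412518 ≠ 1/24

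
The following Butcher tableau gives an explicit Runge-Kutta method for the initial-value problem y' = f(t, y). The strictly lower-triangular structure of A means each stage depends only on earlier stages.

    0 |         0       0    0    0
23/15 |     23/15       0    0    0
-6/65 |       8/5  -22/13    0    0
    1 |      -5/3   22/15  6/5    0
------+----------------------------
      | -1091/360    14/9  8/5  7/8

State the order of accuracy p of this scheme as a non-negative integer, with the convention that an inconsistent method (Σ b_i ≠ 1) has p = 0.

1

b = (-1091/360, 14/9, 8/5, 7/8)
c = (0, 23/15, -6/65, 1)
Ac = (0, 0, -506/195, 6254/2925)
Σ b_i: (-1091/360)·1 + 14/9·1 + 8/5·1 + 7/8·1 = 1 ✓
b·c: 14/9·23/15 + 8/5·(-6/65) + 7/8·1 = 218497/70200 ≠ 1/2 ⇒ order 1.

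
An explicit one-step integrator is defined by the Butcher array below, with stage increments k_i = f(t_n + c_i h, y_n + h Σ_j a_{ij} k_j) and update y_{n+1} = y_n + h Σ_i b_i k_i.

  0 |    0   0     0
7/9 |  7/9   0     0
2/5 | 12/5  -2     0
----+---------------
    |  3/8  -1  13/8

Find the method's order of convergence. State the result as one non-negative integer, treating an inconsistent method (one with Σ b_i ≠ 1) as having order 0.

1

b = (3/8, -1, 13/8)
c = (0, 7/9, 2/5)
Ac = (0, 0, -14/9)
Σ b_i: 3/8·1 + (-1)·1 + 13/8·1 = 1 ✓
b·c: (-1)·7/9 + 13/8·2/5 = -23/180 ≠ 1/2 ⇒ order 1.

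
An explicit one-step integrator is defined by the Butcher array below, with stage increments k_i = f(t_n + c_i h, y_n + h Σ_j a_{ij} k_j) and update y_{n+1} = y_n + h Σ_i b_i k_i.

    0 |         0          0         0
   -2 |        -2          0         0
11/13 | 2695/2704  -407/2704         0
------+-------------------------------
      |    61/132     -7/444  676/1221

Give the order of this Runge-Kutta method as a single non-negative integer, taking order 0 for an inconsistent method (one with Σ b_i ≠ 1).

3

b = (61/132, -7/444, 676/1221)
c = (0, -2, 11/13)
Ac = (0, 0, 407/1352)
Σ b_i: 61/132·1 + (-7/444)·1 + 676/1221·1 = 1 ✓
b·c: (-7/444)·(-2) + 676/1221·11/13 = 1/2 ✓
b·c²: (-7/444)·4 + 676/1221·121/169 = 1/3 ✓
b·Ac: 676/1221·407/1352 = 1/6 ✓; 3 stages ⇒ order 3.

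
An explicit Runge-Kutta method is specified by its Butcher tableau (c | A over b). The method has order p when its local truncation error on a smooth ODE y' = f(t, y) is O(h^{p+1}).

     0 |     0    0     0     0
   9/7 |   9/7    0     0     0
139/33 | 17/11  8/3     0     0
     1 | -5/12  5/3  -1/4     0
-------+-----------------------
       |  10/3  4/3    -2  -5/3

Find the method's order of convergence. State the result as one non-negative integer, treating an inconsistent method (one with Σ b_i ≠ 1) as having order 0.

1

b = (10/3, 4/3, -2, -5/3)
c = (0, 9/7, 139/33, 1)
Ac = (0, 0, 24/7, 1007/924)
Σ b_i: 10/3·1 + 4/3·1 + (-2)·1 + (-5/3)·1 = 1 ✓
b·c: 4/3·9/7 + (-2)·139/33 + (-5/3)·1 = -645/77 ≠ 1/2 ⇒ order 1.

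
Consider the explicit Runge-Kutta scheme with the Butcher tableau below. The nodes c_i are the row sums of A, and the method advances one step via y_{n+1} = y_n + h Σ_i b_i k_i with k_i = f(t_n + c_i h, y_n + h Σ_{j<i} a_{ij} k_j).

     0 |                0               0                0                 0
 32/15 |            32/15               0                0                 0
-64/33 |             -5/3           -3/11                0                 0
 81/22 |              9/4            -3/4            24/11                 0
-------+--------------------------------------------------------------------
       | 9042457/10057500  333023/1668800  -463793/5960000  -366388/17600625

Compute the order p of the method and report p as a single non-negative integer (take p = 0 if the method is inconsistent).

3

b = (9042457/10057500, 333023/1668800, -463793/5960000, -366388/17600625)
c = (0, 32/15, -64/33, 81/22)
Ac = (0, 0, -32/55, -3528/605)
Σ b_i: 9042457/10057500·1 + 333023/1668800·1 + (-463793/5960000)·1 + (-366388/17600625)·1 = 1 ✓
b·c: 333023/1668800·32/15 + (-463793/5960000)·(-64/33) + (-366388/17600625)·81/22 = 1/2 ✓
b·c²: 333023/1668800·1024/225 + (-463793/5960000)·4096/1089 + (-366388/17600625)·6561/484 = 1/3 ✓
b·Ac: (-463793/5960000)·(-32/55) + (-366388/17600625)·(-3528/605) = 1/6 ✓
b·c³: 333023/1668800·32768/3375 + (-463793/5960000)·(-262144/35937) + (-366388/17600625)·531441/10648 = 45058169/30731250 ≠ 1/4 ⇒ order 3.
b·(c∘Ac): (-463793/5960000)·2048/1815 + (-366388/17600625)·(-142884/6655) = 5518288/15365625 ≠ 1/8
b·Ac²: (-463793/5960000)·(-1024/825) + (-366388/17600625)·159488/33275 = -440752/138290625 ≠ 1/12
b·A²c: (-366388/17600625)·(-768/605) = 775168/29334375 ≠ 1/24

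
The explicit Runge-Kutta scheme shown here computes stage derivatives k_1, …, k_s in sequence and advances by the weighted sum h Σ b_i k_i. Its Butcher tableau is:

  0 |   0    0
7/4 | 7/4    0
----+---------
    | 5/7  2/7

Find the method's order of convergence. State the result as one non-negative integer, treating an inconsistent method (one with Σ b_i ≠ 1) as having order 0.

2

b = (5/7, 2/7)
c = (0, 7/4)
Σ b_i: 5/7·1 + 2/7·1 = 1 ✓
b·c: 2/7·7/4 = 1/2 ✓; 2 stages ⇒ order 2.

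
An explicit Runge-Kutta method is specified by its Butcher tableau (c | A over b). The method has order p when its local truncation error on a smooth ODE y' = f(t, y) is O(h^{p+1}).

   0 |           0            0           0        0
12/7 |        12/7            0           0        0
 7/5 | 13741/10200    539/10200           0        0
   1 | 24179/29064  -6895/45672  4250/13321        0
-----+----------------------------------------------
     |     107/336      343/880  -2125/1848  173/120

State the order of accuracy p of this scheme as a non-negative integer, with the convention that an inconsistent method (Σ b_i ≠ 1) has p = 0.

4

b = (107/336, 343/880, -2125/1848, 173/120)
c = (0, 12/7, 7/5, 1)
Ac = (0, 0, 77/850, 65/346)
Σ b_i: 107/336·1 + 343/880·1 + (-2125/1848)·1 + 173/120·1 = 1 ✓
b·c: 343/880·12/7 + (-2125/1848)·7/5 + 173/120·1 = 1/2 ✓
b·c²: 343/880·144/49 + (-2125/1848)·49/25 + 173/120·1 = 1/3 ✓
b·Ac: (-2125/1848)·77/850 + 173/120·65/346 = 1/6 ✓
b·c³: 343/880·1728/343 + (-2125/1848)·343/125 + 173/120·1 = 1/4 ✓
b·(c∘Ac): (-2125/1848)·539/4250 + 173/120·65/346 = 1/8 ✓
b·Ac²: (-2125/1848)·66/425 + 173/120·220/1211 = 1/12 ✓
b·A²c: 173/120·5/173 = 1/24 ✓; 4 stages ⇒ order 4.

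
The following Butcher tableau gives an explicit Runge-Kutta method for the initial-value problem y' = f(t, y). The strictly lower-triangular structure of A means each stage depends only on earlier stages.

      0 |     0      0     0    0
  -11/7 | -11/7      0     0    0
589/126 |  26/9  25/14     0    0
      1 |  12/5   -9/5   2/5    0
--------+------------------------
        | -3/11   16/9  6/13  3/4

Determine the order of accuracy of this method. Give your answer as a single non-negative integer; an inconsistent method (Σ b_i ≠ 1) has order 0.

0

b = (-3/11, 16/9, 6/13, 3/4)
c = (0, -11/7, 589/126, 1)
Ac = (0, 0, -275/98, 296/63)
Σ b_i: (-3/11)·1 + 16/9·1 + 6/13·1 + 3/4·1 = 13985/5148 ≠ 1 ⇒ order 0.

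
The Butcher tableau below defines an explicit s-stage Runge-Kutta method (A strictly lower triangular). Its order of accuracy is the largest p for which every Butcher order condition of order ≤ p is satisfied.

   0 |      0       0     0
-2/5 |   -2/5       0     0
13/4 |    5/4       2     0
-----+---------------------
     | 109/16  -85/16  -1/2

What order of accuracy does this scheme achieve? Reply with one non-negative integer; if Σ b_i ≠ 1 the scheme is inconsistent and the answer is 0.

2

b = (109/16, -85/16, -1/2)
c = (0, -2/5, 13/4)
Ac = (0, 0, -4/5)
Σ b_i: 109/16·1 + (-85/16)·1 + (-1/2)·1 = 1 ✓
b·c: (-85/16)·(-2/5) + (-1/2)·13/4 = 1/2 ✓
b·c²: (-85/16)·4/25 + (-1/2)·169/16 = -981/160 ≠ 1/3 ⇒ order 2.
b·Ac: (-1/2)·(-4/5) = 2/5 ≠ 1/6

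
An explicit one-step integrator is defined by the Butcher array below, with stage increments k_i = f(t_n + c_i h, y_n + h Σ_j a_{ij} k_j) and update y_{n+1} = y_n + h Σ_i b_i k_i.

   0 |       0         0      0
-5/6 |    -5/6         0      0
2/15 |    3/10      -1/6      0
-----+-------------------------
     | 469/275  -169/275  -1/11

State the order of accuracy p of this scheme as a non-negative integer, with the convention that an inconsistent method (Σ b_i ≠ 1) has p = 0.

2

b = (469/275, -169/275, -1/11)
c = (0, -5/6, 2/15)
Ac = (0, 0, 5/36)
Σ b_i: 469/275·1 + (-169/275)·1 + (-1/11)·1 = 1 ✓
b·c: (-169/275)·(-5/6) + (-1/11)·2/15 = 1/2 ✓
b·c²: (-169/275)·25/36 + (-1/11)·4/225 = -4241/9900 ≠ 1/3 ⇒ order 2.
b·Ac: (-1/11)·5/36 = -5/396 ≠ 1/6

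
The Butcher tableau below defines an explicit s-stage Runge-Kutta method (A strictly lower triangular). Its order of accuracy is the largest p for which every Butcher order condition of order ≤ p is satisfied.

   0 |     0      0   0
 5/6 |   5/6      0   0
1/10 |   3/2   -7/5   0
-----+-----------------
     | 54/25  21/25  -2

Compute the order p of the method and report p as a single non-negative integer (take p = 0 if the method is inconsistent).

2

b = (54/25, 21/25, -2)
c = (0, 5/6, 1/10)
Ac = (0, 0, -7/6)
Σ b_i: 54/25·1 + 21/25·1 + (-2)·1 = 1 ✓
b·c: 21/25·5/6 + (-2)·1/10 = 1/2 ✓
b·c²: 21/25·25/36 + (-2)·1/100 = 169/300 ≠ 1/3 ⇒ order 2.
b·Ac: (-2)·(-7/6) = 7/3 ≠ 1/6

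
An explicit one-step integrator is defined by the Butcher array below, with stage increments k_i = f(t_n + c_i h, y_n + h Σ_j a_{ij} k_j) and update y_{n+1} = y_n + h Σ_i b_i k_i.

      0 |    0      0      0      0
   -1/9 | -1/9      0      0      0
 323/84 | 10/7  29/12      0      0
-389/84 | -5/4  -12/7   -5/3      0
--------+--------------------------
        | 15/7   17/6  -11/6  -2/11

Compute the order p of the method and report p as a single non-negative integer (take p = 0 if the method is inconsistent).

0

b = (15/7, 17/6, -11/6, -2/11)
c = (0, -1/9, 323/84, -389/84)
Ac = (0, 0, -29/108, -1567/252)
Σ b_i: 15/7·1 + 17/6·1 + (-11/6)·1 + (-2/11)·1 = 228/77 ≠ 1 ⇒ order 0.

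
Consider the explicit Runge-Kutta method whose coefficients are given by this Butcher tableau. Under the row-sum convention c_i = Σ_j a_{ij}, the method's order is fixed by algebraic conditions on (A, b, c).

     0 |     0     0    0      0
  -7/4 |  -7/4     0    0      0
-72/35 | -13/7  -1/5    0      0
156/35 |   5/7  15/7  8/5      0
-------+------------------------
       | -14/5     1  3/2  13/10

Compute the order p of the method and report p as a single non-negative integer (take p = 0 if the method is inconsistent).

b = (-14/5, 1, 3/2, 13/10)
c = (0, -7/4, -72/35, 156/35)
Ac = (0, 0, 7/20, -4929/700)
Σ b_i: (-14/5)·1 + 1·1 + 3/2·1 + 13/10·1 = 1 ✓
b·c: 1·(-7/4) + 3/2·(-72/35) + 13/10·156/35 = 671/700 ≠ 1/2 ⇒ order 1.

1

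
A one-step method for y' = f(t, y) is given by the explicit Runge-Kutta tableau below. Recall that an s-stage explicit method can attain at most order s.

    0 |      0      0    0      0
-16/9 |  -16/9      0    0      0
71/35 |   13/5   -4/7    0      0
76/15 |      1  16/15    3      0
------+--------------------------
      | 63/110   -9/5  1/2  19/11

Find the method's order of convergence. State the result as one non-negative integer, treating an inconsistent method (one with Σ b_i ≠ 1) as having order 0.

b = (63/110, -9/5, 1/2, 19/11)
c = (0, -16/9, 71/35, 76/15)
Ac = (0, 0, 64/63, 3959/945)
Σ b_i: 63/110·1 + (-9/5)·1 + 1/2·1 + 19/11·1 = 1 ✓
b·c: (-9/5)·(-16/9) + 1/2·71/35 + 19/11·76/15 = 29951/2310 ≠ 1/2 ⇒ order 1.

1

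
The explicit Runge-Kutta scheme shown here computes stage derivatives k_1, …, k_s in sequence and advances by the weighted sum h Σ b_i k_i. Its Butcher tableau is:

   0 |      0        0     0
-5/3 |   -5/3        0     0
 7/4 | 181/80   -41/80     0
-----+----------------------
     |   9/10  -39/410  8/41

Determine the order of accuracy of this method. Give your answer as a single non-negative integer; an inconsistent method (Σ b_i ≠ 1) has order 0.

b = (9/10, -39/410, 8/41)
c = (0, -5/3, 7/4)
Ac = (0, 0, 41/48)
Σ b_i: 9/10·1 + (-39/410)·1 + 8/41·1 = 1 ✓
b·c: (-39/410)·(-5/3) + 8/41·7/4 = 1/2 ✓
b·c²: (-39/410)·25/9 + 8/41·49/16 = 1/3 ✓
b·Ac: 8/41·41/48 = 1/6 ✓; 3 stages ⇒ order 3.

3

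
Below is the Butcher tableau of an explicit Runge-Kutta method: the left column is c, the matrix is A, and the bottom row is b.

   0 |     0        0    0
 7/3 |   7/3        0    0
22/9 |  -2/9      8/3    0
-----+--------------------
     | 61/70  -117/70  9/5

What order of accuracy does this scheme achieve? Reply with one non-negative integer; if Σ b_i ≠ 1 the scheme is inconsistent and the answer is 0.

2

b = (61/70, -117/70, 9/5)
c = (0, 7/3, 22/9)
Ac = (0, 0, 56/9)
Σ b_i: 61/70·1 + (-117/70)·1 + 9/5·1 = 1 ✓
b·c: (-117/70)·7/3 + 9/5·22/9 = 1/2 ✓
b·c²: (-117/70)·49/9 + 9/5·484/81 = 149/90 ≠ 1/3 ⇒ order 2.
b·Ac: 9/5·56/9 = 56/5 ≠ 1/6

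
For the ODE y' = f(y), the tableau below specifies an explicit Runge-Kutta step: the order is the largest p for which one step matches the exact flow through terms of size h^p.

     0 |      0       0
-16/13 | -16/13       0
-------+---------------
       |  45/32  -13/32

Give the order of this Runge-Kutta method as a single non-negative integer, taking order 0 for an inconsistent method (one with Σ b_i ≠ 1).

b = (45/32, -13/32)
c = (0, -16/13)
Σ b_i: 45/32·1 + (-13/32)·1 = 1 ✓
b·c: (-13/32)·(-16/13) = 1/2 ✓; 2 stages ⇒ order 2.

2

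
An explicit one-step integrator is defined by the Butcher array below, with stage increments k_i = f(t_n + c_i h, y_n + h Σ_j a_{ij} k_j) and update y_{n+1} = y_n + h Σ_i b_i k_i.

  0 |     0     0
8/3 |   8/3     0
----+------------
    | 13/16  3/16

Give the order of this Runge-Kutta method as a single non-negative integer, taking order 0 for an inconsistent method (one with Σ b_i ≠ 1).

b = (13/16, 3/16)
c = (0, 8/3)
Σ b_i: 13/16·1 + 3/16·1 = 1 ✓
b·c: 3/16·8/3 = 1/2 ✓; 2 stages ⇒ order 2.

2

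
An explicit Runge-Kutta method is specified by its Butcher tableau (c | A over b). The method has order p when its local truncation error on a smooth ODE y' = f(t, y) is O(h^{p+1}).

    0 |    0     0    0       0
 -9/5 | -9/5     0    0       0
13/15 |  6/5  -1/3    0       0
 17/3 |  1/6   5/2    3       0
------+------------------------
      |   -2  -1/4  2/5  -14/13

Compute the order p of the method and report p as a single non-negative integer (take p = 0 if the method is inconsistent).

0

b = (-2, -1/4, 2/5, -14/13)
c = (0, -9/5, 13/15, 17/3)
Ac = (0, 0, 3/5, -19/10)
Σ b_i: (-2)·1 + (-1/4)·1 + 2/5·1 + (-14/13)·1 = -761/260 ≠ 1 ⇒ order 0.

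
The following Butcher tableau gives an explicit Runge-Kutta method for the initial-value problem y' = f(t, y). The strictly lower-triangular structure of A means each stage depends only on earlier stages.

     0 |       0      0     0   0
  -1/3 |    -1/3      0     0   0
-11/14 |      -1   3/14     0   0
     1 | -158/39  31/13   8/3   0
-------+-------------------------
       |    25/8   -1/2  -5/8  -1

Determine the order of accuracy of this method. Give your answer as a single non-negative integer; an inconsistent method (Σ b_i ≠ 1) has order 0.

1

b = (25/8, -1/2, -5/8, -1)
c = (0, -1/3, -11/14, 1)
Ac = (0, 0, -1/14, -263/91)
Σ b_i: 25/8·1 + (-1/2)·1 + (-5/8)·1 + (-1)·1 = 1 ✓
b·c: (-1/2)·(-1/3) + (-5/8)·(-11/14) + (-1)·1 = -115/336 ≠ 1/2 ⇒ order 1.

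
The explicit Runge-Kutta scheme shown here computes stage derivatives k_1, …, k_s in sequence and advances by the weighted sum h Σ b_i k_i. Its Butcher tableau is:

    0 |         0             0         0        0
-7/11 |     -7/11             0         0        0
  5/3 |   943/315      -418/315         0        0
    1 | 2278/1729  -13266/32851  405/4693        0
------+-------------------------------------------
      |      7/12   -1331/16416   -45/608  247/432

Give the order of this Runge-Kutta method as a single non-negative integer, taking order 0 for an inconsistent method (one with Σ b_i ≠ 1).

4

b = (7/12, -1331/16416, -45/608, 247/432)
c = (0, -7/11, 5/3, 1)
Ac = (0, 0, 38/45, 99/247)
Σ b_i: 7/12·1 + (-1331/16416)·1 + (-45/608)·1 + 247/432·1 = 1 ✓
b·c: (-1331/16416)·(-7/11) + (-45/608)·5/3 + 247/432·1 = 1/2 ✓
b·c²: (-1331/16416)·49/121 + (-45/608)·25/9 + 247/432·1 = 1/3 ✓
b·Ac: (-45/608)·38/45 + 247/432·99/247 = 1/6 ✓
b·c³: (-1331/16416)·(-343/1331) + (-45/608)·125/27 + 247/432·1 = 1/4 ✓
b·(c∘Ac): (-45/608)·38/27 + 247/432·99/247 = 1/8 ✓
b·Ac²: (-45/608)·(-266/495) + 247/432·207/2717 = 1/12 ✓
b·A²c: 247/432·18/247 = 1/24 ✓; 4 stages ⇒ order 4.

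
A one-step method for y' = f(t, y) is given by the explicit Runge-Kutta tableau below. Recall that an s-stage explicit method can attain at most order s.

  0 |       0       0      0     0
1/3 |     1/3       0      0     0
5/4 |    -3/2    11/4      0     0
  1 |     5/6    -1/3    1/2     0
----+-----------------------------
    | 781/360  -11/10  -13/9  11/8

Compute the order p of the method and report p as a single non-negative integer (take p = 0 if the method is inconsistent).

1

b = (781/360, -11/10, -13/9, 11/8)
c = (0, 1/3, 5/4, 1)
Ac = (0, 0, 11/12, 37/72)
Σ b_i: 781/360·1 + (-11/10)·1 + (-13/9)·1 + 11/8·1 = 1 ✓
b·c: (-11/10)·1/3 + (-13/9)·5/4 + 11/8·1 = -287/360 ≠ 1/2 ⇒ order 1.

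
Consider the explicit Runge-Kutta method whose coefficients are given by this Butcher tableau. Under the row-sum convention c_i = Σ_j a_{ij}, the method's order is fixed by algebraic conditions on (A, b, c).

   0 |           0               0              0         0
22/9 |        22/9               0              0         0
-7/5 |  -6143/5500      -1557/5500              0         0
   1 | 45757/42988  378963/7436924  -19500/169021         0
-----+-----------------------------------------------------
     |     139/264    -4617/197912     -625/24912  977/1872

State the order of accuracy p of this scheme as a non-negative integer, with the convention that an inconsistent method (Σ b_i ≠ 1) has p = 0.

4

b = (139/264, -4617/197912, -625/24912, 977/1872)
c = (0, 22/9, -7/5, 1)
Ac = (0, 0, -173/250, 559/1954)
Σ b_i: 139/264·1 + (-4617/197912)·1 + (-625/24912)·1 + 977/1872·1 = 1 ✓
b·c: (-4617/197912)·22/9 + (-625/24912)·(-7/5) + 977/1872·1 = 1/2 ✓
b·c²: (-4617/197912)·484/81 + (-625/24912)·49/25 + 977/1872·1 = 1/3 ✓
b·Ac: (-625/24912)·(-173/250) + 977/1872·559/1954 = 1/6 ✓
b·c³: (-4617/197912)·10648/729 + (-625/24912)·(-343/125) + 977/1872·1 = 1/4 ✓
b·(c∘Ac): (-625/24912)·1211/1250 + 977/1872·559/1954 = 1/8 ✓
b·Ac²: (-625/24912)·(-1903/1125) + 977/1872·689/8793 = 1/12 ✓
b·A²c: 977/1872·78/977 = 1/24 ✓; 4 stages ⇒ order 4.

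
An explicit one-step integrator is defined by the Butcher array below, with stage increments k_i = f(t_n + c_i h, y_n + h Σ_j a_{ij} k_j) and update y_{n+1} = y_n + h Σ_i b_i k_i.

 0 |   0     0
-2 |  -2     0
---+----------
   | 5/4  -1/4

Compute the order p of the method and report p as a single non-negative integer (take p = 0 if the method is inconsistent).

2

b = (5/4, -1/4)
c = (0, -2)
Σ b_i: 5/4·1 + (-1/4)·1 = 1 ✓
b·c: (-1/4)·(-2) = 1/2 ✓; 2 stages ⇒ order 2.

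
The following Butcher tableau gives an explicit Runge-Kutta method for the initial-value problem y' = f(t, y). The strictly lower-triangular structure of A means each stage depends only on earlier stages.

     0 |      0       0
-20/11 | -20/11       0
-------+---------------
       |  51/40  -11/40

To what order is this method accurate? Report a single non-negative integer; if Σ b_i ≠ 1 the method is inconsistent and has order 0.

b = (51/40, -11/40)
c = (0, -20/11)
Σ b_i: 51/40·1 + (-11/40)·1 = 1 ✓
b·c: (-11/40)·(-20/11) = 1/2 ✓; 2 stages ⇒ order 2.

2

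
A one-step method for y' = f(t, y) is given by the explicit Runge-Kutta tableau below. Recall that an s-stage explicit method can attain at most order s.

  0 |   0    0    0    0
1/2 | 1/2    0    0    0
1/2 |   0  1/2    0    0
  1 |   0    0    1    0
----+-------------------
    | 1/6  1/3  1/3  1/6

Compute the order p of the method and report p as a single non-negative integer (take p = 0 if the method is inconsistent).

b = (1/6, 1/3, 1/3, 1/6)
c = (0, 1/2, 1/2, 1)
Ac = (0, 0, 1/4, 1/2)
Σ b_i: 1/6·1 + 1/3·1 + 1/3·1 + 1/6·1 = 1 ✓
b·c: 1/3·1/2 + 1/3·1/2 + 1/6·1 = 1/2 ✓
b·c²: 1/3·1/4 + 1/3·1/4 + 1/6·1 = 1/3 ✓
b·Ac: 1/3·1/4 + 1/6·1/2 = 1/6 ✓
b·c³: 1/3·1/8 + 1/3·1/8 + 1/6·1 = 1/4 ✓
b·(c∘Ac): 1/3·1/8 + 1/6·1/2 = 1/8 ✓
b·Ac²: 1/3·1/8 + 1/6·1/4 = 1/12 ✓
b·A²c: 1/6·1/4 = 1/24 ✓; 4 stages ⇒ order 4.

4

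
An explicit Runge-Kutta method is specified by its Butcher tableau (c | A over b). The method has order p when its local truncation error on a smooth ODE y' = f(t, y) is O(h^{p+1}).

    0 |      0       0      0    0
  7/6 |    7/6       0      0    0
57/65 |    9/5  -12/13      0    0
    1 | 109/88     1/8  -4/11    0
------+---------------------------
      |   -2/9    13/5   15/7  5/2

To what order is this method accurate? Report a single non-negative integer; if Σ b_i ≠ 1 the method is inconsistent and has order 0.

0

b = (-2/9, 13/5, 15/7, 5/2)
c = (0, 7/6, 57/65, 1)
Ac = (0, 0, -14/13, -5939/34320)
Σ b_i: (-2/9)·1 + 13/5·1 + 15/7·1 + 5/2·1 = 4423/630 ≠ 1 ⇒ order 0.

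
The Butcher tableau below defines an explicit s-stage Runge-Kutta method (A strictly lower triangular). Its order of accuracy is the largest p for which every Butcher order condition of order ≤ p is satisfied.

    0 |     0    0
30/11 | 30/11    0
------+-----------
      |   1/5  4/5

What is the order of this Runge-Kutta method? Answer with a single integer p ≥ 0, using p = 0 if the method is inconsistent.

1

b = (1/5, 4/5)
c = (0, 30/11)
Σ b_i: 1/5·1 + 4/5·1 = 1 ✓
b·c: 4/5·30/11 = 24/11 ≠ 1/2 ⇒ order 1.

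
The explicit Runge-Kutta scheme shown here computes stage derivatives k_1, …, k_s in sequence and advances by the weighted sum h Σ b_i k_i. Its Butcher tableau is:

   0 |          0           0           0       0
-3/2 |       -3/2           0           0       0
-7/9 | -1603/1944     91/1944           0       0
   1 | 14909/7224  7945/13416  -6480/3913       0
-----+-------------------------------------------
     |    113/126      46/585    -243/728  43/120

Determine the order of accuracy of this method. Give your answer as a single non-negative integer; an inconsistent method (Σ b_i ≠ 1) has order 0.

b = (113/126, 46/585, -243/728, 43/120)
c = (0, -3/2, -7/9, 1)
Ac = (0, 0, -91/1296, 275/688)
Σ b_i: 113/126·1 + 46/585·1 + (-243/728)·1 + 43/120·1 = 1 ✓
b·c: 46/585·(-3/2) + (-243/728)·(-7/9) + 43/120·1 = 1/2 ✓
b·c²: 46/585·9/4 + (-243/728)·49/81 + 43/120·1 = 1/3 ✓
b·Ac: (-243/728)·(-91/1296) + 43/120·275/688 = 1/6 ✓
b·c³: 46/585·(-27/8) + (-243/728)·(-343/729) + 43/120·1 = 1/4 ✓
b·(c∘Ac): (-243/728)·637/11664 + 43/120·275/688 = 1/8 ✓
b·Ac²: (-243/728)·91/864 + 43/120·455/1376 = 1/12 ✓
b·A²c: 43/120·5/43 = 1/24 ✓; 4 stages ⇒ order 4.

4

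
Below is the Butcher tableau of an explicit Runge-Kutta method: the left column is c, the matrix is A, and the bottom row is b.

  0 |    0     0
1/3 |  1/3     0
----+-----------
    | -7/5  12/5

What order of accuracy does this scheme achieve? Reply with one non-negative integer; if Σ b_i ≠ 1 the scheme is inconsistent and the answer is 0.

b = (-7/5, 12/5)
c = (0, 1/3)
Σ b_i: (-7/5)·1 + 12/5·1 = 1 ✓
b·c: 12/5·1/3 = 4/5 ≠ 1/2 ⇒ order 1.

1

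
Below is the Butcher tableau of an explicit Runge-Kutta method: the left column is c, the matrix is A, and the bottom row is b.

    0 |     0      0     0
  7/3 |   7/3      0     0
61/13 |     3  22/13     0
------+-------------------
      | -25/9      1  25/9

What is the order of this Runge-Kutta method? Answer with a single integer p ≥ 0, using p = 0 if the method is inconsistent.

1

b = (-25/9, 1, 25/9)
c = (0, 7/3, 61/13)
Ac = (0, 0, 154/39)
Σ b_i: (-25/9)·1 + 1·1 + 25/9·1 = 1 ✓
b·c: 1·7/3 + 25/9·61/13 = 1798/117 ≠ 1/2 ⇒ order 1.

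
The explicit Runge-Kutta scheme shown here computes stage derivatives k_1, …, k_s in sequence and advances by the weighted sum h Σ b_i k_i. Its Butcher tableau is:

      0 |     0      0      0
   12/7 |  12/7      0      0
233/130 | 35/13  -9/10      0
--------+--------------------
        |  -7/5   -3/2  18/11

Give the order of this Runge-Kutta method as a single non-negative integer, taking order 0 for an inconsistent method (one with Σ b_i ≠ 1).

0

b = (-7/5, -3/2, 18/11)
c = (0, 12/7, 233/130)
Ac = (0, 0, -54/35)
Σ b_i: (-7/5)·1 + (-3/2)·1 + 18/11·1 = -139/110 ≠ 1 ⇒ order 0.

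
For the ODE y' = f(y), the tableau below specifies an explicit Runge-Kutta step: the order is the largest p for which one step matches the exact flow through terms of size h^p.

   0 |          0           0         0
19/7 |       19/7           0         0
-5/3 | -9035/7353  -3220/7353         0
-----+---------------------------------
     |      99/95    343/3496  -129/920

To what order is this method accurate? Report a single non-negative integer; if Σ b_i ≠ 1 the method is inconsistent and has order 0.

3

b = (99/95, 343/3496, -129/920)
c = (0, 19/7, -5/3)
Ac = (0, 0, -460/387)
Σ b_i: 99/95·1 + 343/3496·1 + (-129/920)·1 = 1 ✓
b·c: 343/3496·19/7 + (-129/920)·(-5/3) = 1/2 ✓
b·c²: 343/3496·361/49 + (-129/920)·25/9 = 1/3 ✓
b·Ac: (-129/920)·(-460/387) = 1/6 ✓; 3 stages ⇒ order 3.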